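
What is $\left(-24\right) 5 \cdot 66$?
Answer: $-7920$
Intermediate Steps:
$\left(-24\right) 5 \cdot 66 = \left(-120\right) 66 = -7920$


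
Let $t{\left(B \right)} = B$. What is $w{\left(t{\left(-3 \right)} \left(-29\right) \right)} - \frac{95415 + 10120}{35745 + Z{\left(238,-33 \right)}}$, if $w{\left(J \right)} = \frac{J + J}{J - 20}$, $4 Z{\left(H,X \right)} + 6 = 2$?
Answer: $- \frac{851389}{2394848} \approx -0.35551$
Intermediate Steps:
$Z{\left(H,X \right)} = -1$ ($Z{\left(H,X \right)} = - \frac{3}{2} + \frac{1}{4} \cdot 2 = - \frac{3}{2} + \frac{1}{2} = -1$)
$w{\left(J \right)} = \frac{2 J}{-20 + J}$
$w{\left(t{\left(-3 \right)} \left(-29\right) \right)} - \frac{95415 + 10120}{35745 + Z{\left(238,-33 \right)}} = \frac{2 \left(\left(-3\right) \left(-29\right)\right)}{-20 - -87} - \frac{95415 + 10120}{35745 - 1} = 2 \cdot 87 \frac{1}{-20 + 87} - \frac{105535}{35744} = 2 \cdot 87 \cdot \frac{1}{67} - 105535 \cdot \frac{1}{35744} = 2 \cdot 87 \cdot \frac{1}{67} - \frac{105535}{35744} = \frac{174}{67} - \frac{105535}{35744} = - \frac{851389}{2394848}$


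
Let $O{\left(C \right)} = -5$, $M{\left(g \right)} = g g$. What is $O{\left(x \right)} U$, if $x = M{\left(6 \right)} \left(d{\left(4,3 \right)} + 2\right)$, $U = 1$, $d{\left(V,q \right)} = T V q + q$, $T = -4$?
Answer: $-5$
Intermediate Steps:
$M{\left(g \right)} = g^{2}$
$d{\left(V,q \right)} = q - 4 V q$ ($d{\left(V,q \right)} = - 4 V q + q = q - 4 V q$)
$x = -1548$ ($x = 6^{2} \left(3 \left(1 - 16\right) + 2\right) = 36 \left(3 \left(1 - 16\right) + 2\right) = 36 \left(3 \left(-15\right) + 2\right) = 36 \left(-45 + 2\right) = 36 \left(-43\right) = -1548$)
$O{\left(x \right)} U = \left(-5\right) 1 = -5$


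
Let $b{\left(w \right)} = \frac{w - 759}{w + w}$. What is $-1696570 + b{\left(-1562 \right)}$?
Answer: $- \frac{481825669}{284} \approx -1.6966 \cdot 10^{6}$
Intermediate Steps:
$b{\left(w \right)} = \frac{-759 + w}{2 w}$
$-1696570 + b{\left(-1562 \right)} = -1696570 + \frac{-759 - 1562}{2 \left(-1562\right)} = -1696570 + \frac{1}{2} \left(- \frac{1}{1562}\right) \left(-2321\right) = -1696570 + \frac{211}{284} = - \frac{481825669}{284}$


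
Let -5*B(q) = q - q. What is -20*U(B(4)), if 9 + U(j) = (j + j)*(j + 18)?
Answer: 180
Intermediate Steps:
B(q) = 0 (B(q) = -(q - q)/5 = -1/5*0 = 0)
U(j) = -9 + 2*j*(18 + j) (U(j) = -9 + (j + j)*(j + 18) = -9 + (2*j)*(18 + j) = -9 + 2*j*(18 + j))
-20*U(B(4)) = -20*(-9 + 2*0**2 + 36*0) = -20*(-9 + 2*0 + 0) = -20*(-9 + 0 + 0) = -20*(-9) = 180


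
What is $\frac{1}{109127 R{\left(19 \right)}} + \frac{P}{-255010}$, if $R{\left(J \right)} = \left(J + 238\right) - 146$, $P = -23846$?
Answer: $\frac{144424583036}{1544480432985} \approx 0.09351$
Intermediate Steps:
$R{\left(J \right)} = 92 + J$ ($R{\left(J \right)} = \left(238 + J\right) - 146 = 92 + J$)
$\frac{1}{109127 R{\left(19 \right)}} + \frac{P}{-255010} = \frac{1}{109127 \left(92 + 19\right)} - \frac{23846}{-255010} = \frac{1}{109127 \cdot 111} - - \frac{11923}{127505} = \frac{1}{109127} \cdot \frac{1}{111} + \frac{11923}{127505} = \frac{1}{12113097} + \frac{11923}{127505} = \frac{144424583036}{1544480432985}$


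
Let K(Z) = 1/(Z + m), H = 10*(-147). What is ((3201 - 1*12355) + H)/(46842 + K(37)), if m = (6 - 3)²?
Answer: -488704/2154733 ≈ -0.22680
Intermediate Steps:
m = 9 (m = 3² = 9)
H = -1470
K(Z) = 1/(9 + Z) (K(Z) = 1/(Z + 9) = 1/(9 + Z))
((3201 - 1*12355) + H)/(46842 + K(37)) = ((3201 - 1*12355) - 1470)/(46842 + 1/(9 + 37)) = ((3201 - 12355) - 1470)/(46842 + 1/46) = (-9154 - 1470)/(46842 + 1/46) = -10624/2154733/46 = -10624*46/2154733 = -488704/2154733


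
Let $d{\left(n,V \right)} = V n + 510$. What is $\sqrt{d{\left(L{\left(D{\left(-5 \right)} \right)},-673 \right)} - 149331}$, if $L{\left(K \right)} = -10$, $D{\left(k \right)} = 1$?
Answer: $i \sqrt{142091} \approx 376.95 i$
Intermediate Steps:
$d{\left(n,V \right)} = 510 + V n$
$\sqrt{d{\left(L{\left(D{\left(-5 \right)} \right)},-673 \right)} - 149331} = \sqrt{\left(510 - -6730\right) - 149331} = \sqrt{\left(510 + 6730\right) - 149331} = \sqrt{7240 - 149331} = \sqrt{-142091} = i \sqrt{142091}$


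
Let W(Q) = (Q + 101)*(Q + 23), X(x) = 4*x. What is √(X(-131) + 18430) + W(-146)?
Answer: 5535 + √17906 ≈ 5668.8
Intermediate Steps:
W(Q) = (23 + Q)*(101 + Q) (W(Q) = (101 + Q)*(23 + Q) = (23 + Q)*(101 + Q))
√(X(-131) + 18430) + W(-146) = √(4*(-131) + 18430) + (2323 + (-146)² + 124*(-146)) = √(-524 + 18430) + (2323 + 21316 - 18104) = √17906 + 5535 = 5535 + √17906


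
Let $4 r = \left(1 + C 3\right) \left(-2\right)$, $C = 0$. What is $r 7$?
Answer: $- \frac{7}{2} \approx -3.5$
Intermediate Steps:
$r = - \frac{1}{2}$ ($r = \frac{\left(1 + 0 \cdot 3\right) \left(-2\right)}{4} = \frac{\left(1 + 0\right) \left(-2\right)}{4} = \frac{1 \left(-2\right)}{4} = \frac{1}{4} \left(-2\right) = - \frac{1}{2} \approx -0.5$)
$r 7 = \left(- \frac{1}{2}\right) 7 = - \frac{7}{2}$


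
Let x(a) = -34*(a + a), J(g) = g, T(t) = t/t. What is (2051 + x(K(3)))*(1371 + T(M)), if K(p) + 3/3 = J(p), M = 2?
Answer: 2627380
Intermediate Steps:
T(t) = 1
K(p) = -1 + p
x(a) = -68*a
(2051 + x(K(3)))*(1371 + T(M)) = (2051 - 68*(-1 + 3))*(1371 + 1) = (2051 - 68*2)*1372 = (2051 - 136)*1372 = 1915*1372 = 2627380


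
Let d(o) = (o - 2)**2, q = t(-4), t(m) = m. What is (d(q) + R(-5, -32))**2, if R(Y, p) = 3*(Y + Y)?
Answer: 36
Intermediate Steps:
R(Y, p) = 6*Y (R(Y, p) = 3*(2*Y) = 6*Y)
q = -4
d(o) = (-2 + o)**2
(d(q) + R(-5, -32))**2 = ((-2 - 4)**2 + 6*(-5))**2 = ((-6)**2 - 30)**2 = (36 - 30)**2 = 6**2 = 36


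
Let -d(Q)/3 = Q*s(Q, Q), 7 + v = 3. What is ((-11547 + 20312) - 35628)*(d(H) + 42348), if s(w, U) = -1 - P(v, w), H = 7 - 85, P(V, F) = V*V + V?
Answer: -1055877078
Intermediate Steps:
v = -4 (v = -7 + 3 = -4)
P(V, F) = V + V² (P(V, F) = V² + V = V + V²)
H = -78
s(w, U) = -13 (s(w, U) = -1 - (-4)*(1 - 4) = -1 - (-4)*(-3) = -1 - 1*12 = -1 - 12 = -13)
d(Q) = 39*Q (d(Q) = -3*Q*(-13) = -(-39)*Q = 39*Q)
((-11547 + 20312) - 35628)*(d(H) + 42348) = ((-11547 + 20312) - 35628)*(39*(-78) + 42348) = (8765 - 35628)*(-3042 + 42348) = -26863*39306 = -1055877078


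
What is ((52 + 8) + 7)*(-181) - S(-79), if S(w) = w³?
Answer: 480912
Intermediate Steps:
((52 + 8) + 7)*(-181) - S(-79) = ((52 + 8) + 7)*(-181) - 1*(-79)³ = (60 + 7)*(-181) - 1*(-493039) = 67*(-181) + 493039 = -12127 + 493039 = 480912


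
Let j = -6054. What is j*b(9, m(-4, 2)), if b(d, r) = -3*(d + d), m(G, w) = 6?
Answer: 326916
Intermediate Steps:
b(d, r) = -6*d
j*b(9, m(-4, 2)) = -(-36324)*9 = -6054*(-54) = 326916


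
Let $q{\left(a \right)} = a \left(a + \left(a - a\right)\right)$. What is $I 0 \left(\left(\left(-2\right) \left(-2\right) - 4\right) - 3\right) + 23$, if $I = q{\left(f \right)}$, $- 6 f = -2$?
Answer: $23$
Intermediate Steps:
$f = \frac{1}{3}$ ($f = \left(- \frac{1}{6}\right) \left(-2\right) = \frac{1}{3} \approx 0.33333$)
$q{\left(a \right)} = a^{2}$ ($q{\left(a \right)} = a \left(a + 0\right) = a a = a^{2}$)
$I = \frac{1}{9}$ ($I = \left(\frac{1}{3}\right)^{2} = \frac{1}{9} \approx 0.11111$)
$I 0 \left(\left(\left(-2\right) \left(-2\right) - 4\right) - 3\right) + 23 = \frac{0 \left(\left(\left(-2\right) \left(-2\right) - 4\right) - 3\right)}{9} + 23 = \frac{0 \left(\left(4 - 4\right) - 3\right)}{9} + 23 = \frac{0 \left(0 - 3\right)}{9} + 23 = \frac{0 \left(-3\right)}{9} + 23 = \frac{1}{9} \cdot 0 + 23 = 0 + 23 = 23$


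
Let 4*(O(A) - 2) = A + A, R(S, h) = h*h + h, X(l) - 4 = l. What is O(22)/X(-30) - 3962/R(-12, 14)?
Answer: -581/30 ≈ -19.367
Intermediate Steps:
X(l) = 4 + l
R(S, h) = h + h² (R(S, h) = h² + h = h + h²)
O(A) = 2 + A/2 (O(A) = 2 + (A + A)/4 = 2 + (2*A)/4 = 2 + A/2)
O(22)/X(-30) - 3962/R(-12, 14) = (2 + (½)*22)/(4 - 30) - 3962*1/(14*(1 + 14)) = (2 + 11)/(-26) - 3962/(14*15) = 13*(-1/26) - 3962/210 = -½ - 3962*1/210 = -½ - 283/15 = -581/30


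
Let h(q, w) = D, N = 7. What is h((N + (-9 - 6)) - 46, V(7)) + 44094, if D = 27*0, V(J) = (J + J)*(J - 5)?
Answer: 44094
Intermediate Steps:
V(J) = 2*J*(-5 + J) (V(J) = (2*J)*(-5 + J) = 2*J*(-5 + J))
D = 0
h(q, w) = 0
h((N + (-9 - 6)) - 46, V(7)) + 44094 = 0 + 44094 = 44094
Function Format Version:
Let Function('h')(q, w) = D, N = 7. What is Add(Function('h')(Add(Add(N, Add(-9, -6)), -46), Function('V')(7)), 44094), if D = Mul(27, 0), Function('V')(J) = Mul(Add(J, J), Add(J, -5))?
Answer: 44094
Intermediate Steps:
Function('V')(J) = Mul(2, J, Add(-5, J)) (Function('V')(J) = Mul(Mul(2, J), Add(-5, J)) = Mul(2, J, Add(-5, J)))
D = 0
Function('h')(q, w) = 0
Add(Function('h')(Add(Add(N, Add(-9, -6)), -46), Function('V')(7)), 44094) = Add(0, 44094) = 44094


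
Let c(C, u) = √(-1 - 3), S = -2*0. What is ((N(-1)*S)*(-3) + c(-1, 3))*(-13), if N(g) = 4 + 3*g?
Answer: -26*I ≈ -26.0*I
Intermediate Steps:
S = 0
c(C, u) = 2*I (c(C, u) = √(-4) = 2*I)
((N(-1)*S)*(-3) + c(-1, 3))*(-13) = (((4 + 3*(-1))*0)*(-3) + 2*I)*(-13) = (((4 - 3)*0)*(-3) + 2*I)*(-13) = ((1*0)*(-3) + 2*I)*(-13) = (0*(-3) + 2*I)*(-13) = (0 + 2*I)*(-13) = (2*I)*(-13) = -26*I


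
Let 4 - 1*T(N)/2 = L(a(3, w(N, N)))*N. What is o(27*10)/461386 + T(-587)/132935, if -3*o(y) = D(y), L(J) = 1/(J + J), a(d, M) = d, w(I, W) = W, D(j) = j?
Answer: 123007198/92001521865 ≈ 0.0013370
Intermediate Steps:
L(J) = 1/(2*J)
o(y) = -y/3
T(N) = 8 - N/3 (T(N) = 8 - 2*(1/2)/3*N = 8 - 2*(1/2)*(1/3)*N = 8 - N/3)
o(27*10)/461386 + T(-587)/132935 = -9*10/461386 + (8 - 1/3*(-587))/132935 = -1/3*270*(1/461386) + (8 + 587/3)*(1/132935) = -90*1/461386 + (611/3)*(1/132935) = -45/230693 + 611/398805 = 123007198/92001521865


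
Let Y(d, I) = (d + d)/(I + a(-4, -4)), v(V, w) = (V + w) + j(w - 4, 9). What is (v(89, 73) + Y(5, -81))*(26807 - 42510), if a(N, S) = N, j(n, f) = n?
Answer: -61634275/17 ≈ -3.6255e+6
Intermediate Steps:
v(V, w) = -4 + V + 2*w (v(V, w) = (V + w) + (w - 4) = (V + w) + (-4 + w) = -4 + V + 2*w)
Y(d, I) = 2*d/(-4 + I) (Y(d, I) = (d + d)/(I - 4) = (2*d)/(-4 + I) = 2*d/(-4 + I))
(v(89, 73) + Y(5, -81))*(26807 - 42510) = ((-4 + 89 + 2*73) + 2*5/(-4 - 81))*(26807 - 42510) = ((-4 + 89 + 146) + 2*5/(-85))*(-15703) = (231 + 2*5*(-1/85))*(-15703) = (231 - 2/17)*(-15703) = (3925/17)*(-15703) = -61634275/17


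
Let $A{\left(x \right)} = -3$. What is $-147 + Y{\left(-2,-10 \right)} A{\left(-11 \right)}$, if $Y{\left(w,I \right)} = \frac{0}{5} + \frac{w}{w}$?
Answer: $-150$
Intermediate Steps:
$Y{\left(w,I \right)} = 1$ ($Y{\left(w,I \right)} = 0 \cdot \frac{1}{5} + 1 = 0 + 1 = 1$)
$-147 + Y{\left(-2,-10 \right)} A{\left(-11 \right)} = -147 + 1 \left(-3\right) = -147 - 3 = -150$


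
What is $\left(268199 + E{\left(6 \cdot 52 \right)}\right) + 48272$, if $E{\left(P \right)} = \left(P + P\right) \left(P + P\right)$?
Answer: $705847$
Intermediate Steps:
$E{\left(P \right)} = 4 P^{2}$ ($E{\left(P \right)} = 2 P 2 P = 4 P^{2}$)
$\left(268199 + E{\left(6 \cdot 52 \right)}\right) + 48272 = \left(268199 + 4 \left(6 \cdot 52\right)^{2}\right) + 48272 = \left(268199 + 4 \cdot 312^{2}\right) + 48272 = \left(268199 + 4 \cdot 97344\right) + 48272 = \left(268199 + 389376\right) + 48272 = 657575 + 48272 = 705847$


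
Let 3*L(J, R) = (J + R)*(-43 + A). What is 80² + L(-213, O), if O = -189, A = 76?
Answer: 1978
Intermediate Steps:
L(J, R) = 11*J + 11*R (L(J, R) = ((J + R)*(-43 + 76))/3 = ((J + R)*33)/3 = (33*J + 33*R)/3 = 11*J + 11*R)
80² + L(-213, O) = 80² + (11*(-213) + 11*(-189)) = 6400 + (-2343 - 2079) = 6400 - 4422 = 1978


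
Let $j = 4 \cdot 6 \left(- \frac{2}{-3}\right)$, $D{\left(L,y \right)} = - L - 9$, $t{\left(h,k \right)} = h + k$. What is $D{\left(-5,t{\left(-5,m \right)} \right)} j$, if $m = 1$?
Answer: $-64$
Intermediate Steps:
$D{\left(L,y \right)} = -9 - L$
$j = 16$ ($j = 24 \left(\left(-2\right) \left(- \frac{1}{3}\right)\right) = 24 \cdot \frac{2}{3} = 16$)
$D{\left(-5,t{\left(-5,m \right)} \right)} j = \left(-9 - -5\right) 16 = \left(-9 + 5\right) 16 = \left(-4\right) 16 = -64$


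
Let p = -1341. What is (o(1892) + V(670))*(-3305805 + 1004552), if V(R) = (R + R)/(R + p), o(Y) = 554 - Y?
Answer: 2069144019914/671 ≈ 3.0837e+9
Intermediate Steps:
V(R) = 2*R/(-1341 + R) (V(R) = (R + R)/(R - 1341) = (2*R)/(-1341 + R) = 2*R/(-1341 + R))
(o(1892) + V(670))*(-3305805 + 1004552) = ((554 - 1*1892) + 2*670/(-1341 + 670))*(-3305805 + 1004552) = ((554 - 1892) + 2*670/(-671))*(-2301253) = (-1338 + 2*670*(-1/671))*(-2301253) = (-1338 - 1340/671)*(-2301253) = -899138/671*(-2301253) = 2069144019914/671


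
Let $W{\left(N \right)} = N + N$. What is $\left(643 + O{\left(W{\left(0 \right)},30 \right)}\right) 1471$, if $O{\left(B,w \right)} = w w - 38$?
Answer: $2213855$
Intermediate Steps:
$W{\left(N \right)} = 2 N$
$O{\left(B,w \right)} = -38 + w^{2}$ ($O{\left(B,w \right)} = w^{2} - 38 = -38 + w^{2}$)
$\left(643 + O{\left(W{\left(0 \right)},30 \right)}\right) 1471 = \left(643 - \left(38 - 30^{2}\right)\right) 1471 = \left(643 + \left(-38 + 900\right)\right) 1471 = \left(643 + 862\right) 1471 = 1505 \cdot 1471 = 2213855$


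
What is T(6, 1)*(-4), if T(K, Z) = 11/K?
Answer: -22/3 ≈ -7.3333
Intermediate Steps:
T(6, 1)*(-4) = (11/6)*(-4) = -22/3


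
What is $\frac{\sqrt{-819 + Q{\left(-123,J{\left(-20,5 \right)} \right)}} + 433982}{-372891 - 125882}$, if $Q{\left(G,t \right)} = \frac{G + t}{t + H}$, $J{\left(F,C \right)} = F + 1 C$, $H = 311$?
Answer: $- \frac{433982}{498773} - \frac{i \sqrt{4487397}}{36909202} \approx -0.8701 - 5.7394 \cdot 10^{-5} i$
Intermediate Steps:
$J{\left(F,C \right)} = C + F$ ($J{\left(F,C \right)} = F + C = C + F$)
$Q{\left(G,t \right)} = \frac{G + t}{311 + t}$ ($Q{\left(G,t \right)} = \frac{G + t}{t + 311} = \frac{G + t}{311 + t}$)
$\frac{\sqrt{-819 + Q{\left(-123,J{\left(-20,5 \right)} \right)}} + 433982}{-372891 - 125882} = \frac{\sqrt{-819 + \frac{-123 + \left(5 - 20\right)}{311 + \left(5 - 20\right)}} + 433982}{-372891 - 125882} = \frac{\sqrt{-819 + \frac{-123 - 15}{311 - 15}} + 433982}{-498773} = \left(\sqrt{-819 + \frac{1}{296} \left(-138\right)} + 433982\right) \left(- \frac{1}{498773}\right) = \left(\sqrt{-819 - \frac{69}{148}} + 433982\right) \left(- \frac{1}{498773}\right) = \left(\sqrt{- \frac{121281}{148}} + 433982\right) \left(- \frac{1}{498773}\right) = \left(\frac{i \sqrt{4487397}}{74} + 433982\right) \left(- \frac{1}{498773}\right) = \left(433982 + \frac{i \sqrt{4487397}}{74}\right) \left(- \frac{1}{498773}\right) = - \frac{433982}{498773} - \frac{i \sqrt{4487397}}{36909202}$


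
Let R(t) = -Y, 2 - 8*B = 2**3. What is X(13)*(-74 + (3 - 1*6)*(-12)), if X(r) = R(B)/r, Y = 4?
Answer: 152/13 ≈ 11.692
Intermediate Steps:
B = -3/4 (B = 1/4 - 1/8*2**3 = 1/4 - 1/8*8 = 1/4 - 1 = -3/4 ≈ -0.75000)
R(t) = -4 (R(t) = -1*4 = -4)
X(r) = -4/r
X(13)*(-74 + (3 - 1*6)*(-12)) = (-4/13)*(-74 + (3 - 1*6)*(-12)) = (-4*1/13)*(-74 + (3 - 6)*(-12)) = -4*(-74 - 3*(-12))/13 = -4*(-74 + 36)/13 = -4/13*(-38) = 152/13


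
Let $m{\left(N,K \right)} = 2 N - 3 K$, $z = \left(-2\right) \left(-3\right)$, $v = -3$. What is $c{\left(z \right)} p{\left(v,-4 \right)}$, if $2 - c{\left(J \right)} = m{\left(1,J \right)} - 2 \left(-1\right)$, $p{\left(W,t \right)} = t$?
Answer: $-64$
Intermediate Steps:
$z = 6$
$m{\left(N,K \right)} = - 3 K + 2 N$
$c{\left(J \right)} = -2 + 3 J$ ($c{\left(J \right)} = 2 - \left(\left(- 3 J + 2 \cdot 1\right) - 2 \left(-1\right)\right) = 2 - \left(\left(- 3 J + 2\right) - -2\right) = 2 - \left(\left(2 - 3 J\right) + 2\right) = 2 - \left(4 - 3 J\right) = 2 + \left(-4 + 3 J\right) = -2 + 3 J$)
$c{\left(z \right)} p{\left(v,-4 \right)} = \left(-2 + 3 \cdot 6\right) \left(-4\right) = \left(-2 + 18\right) \left(-4\right) = 16 \left(-4\right) = -64$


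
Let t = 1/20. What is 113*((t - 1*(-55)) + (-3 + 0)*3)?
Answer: 104073/20 ≈ 5203.6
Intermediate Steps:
t = 1/20 ≈ 0.050000
113*((t - 1*(-55)) + (-3 + 0)*3) = 113*((1/20 - 1*(-55)) + (-3 + 0)*3) = 113*((1/20 + 55) - 3*3) = 113*(1101/20 - 9) = 113*(921/20) = 104073/20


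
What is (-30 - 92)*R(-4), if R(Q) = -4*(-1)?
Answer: -488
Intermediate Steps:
R(Q) = 4
(-30 - 92)*R(-4) = (-30 - 92)*4 = -122*4 = -488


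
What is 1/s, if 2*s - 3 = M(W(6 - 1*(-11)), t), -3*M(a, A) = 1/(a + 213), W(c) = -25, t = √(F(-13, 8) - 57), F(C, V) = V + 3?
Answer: 1128/1691 ≈ 0.66706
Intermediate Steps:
F(C, V) = 3 + V
t = I*√46 (t = √((3 + 8) - 57) = √(11 - 57) = √(-46) = I*√46 ≈ 6.7823*I)
M(a, A) = -1/(3*(213 + a)) (M(a, A) = -1/(3*(a + 213)) = -1/(3*(213 + a)))
s = 1691/1128 (s = 3/2 + (-1/(639 + 3*(-25)))/2 = 3/2 + (-1/(639 - 75))/2 = 3/2 + (-1/564)/2 = 3/2 + (-1*1/564)/2 = 3/2 + (½)*(-1/564) = 3/2 - 1/1128 = 1691/1128 ≈ 1.4991)
1/s = 1/(1691/1128) = 1128/1691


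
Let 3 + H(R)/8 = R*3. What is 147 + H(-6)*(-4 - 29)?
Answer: 5691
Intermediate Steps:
H(R) = -24 + 24*R (H(R) = -24 + 8*(R*3) = -24 + 8*(3*R) = -24 + 24*R)
147 + H(-6)*(-4 - 29) = 147 + (-24 + 24*(-6))*(-4 - 29) = 147 + (-24 - 144)*(-33) = 147 - 168*(-33) = 147 + 5544 = 5691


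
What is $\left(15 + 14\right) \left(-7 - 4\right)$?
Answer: $-319$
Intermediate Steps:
$\left(15 + 14\right) \left(-7 - 4\right) = 29 \left(-7 - 4\right) = 29 \left(-11\right) = -319$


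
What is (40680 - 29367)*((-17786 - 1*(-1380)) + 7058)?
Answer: -105753924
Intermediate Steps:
(40680 - 29367)*((-17786 - 1*(-1380)) + 7058) = 11313*((-17786 + 1380) + 7058) = 11313*(-16406 + 7058) = 11313*(-9348) = -105753924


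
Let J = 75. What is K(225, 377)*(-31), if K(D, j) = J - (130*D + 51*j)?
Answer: 1500462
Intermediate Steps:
K(D, j) = 75 - 130*D - 51*j (K(D, j) = 75 - (130*D + 51*j) = 75 - (51*j + 130*D) = 75 + (-130*D - 51*j) = 75 - 130*D - 51*j)
K(225, 377)*(-31) = (75 - 130*225 - 51*377)*(-31) = (75 - 29250 - 19227)*(-31) = -48402*(-31) = 1500462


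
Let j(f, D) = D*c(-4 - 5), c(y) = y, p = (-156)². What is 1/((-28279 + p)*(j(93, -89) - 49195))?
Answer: 1/190817542 ≈ 5.2406e-9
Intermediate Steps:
p = 24336
j(f, D) = -9*D (j(f, D) = D*(-4 - 5) = D*(-9) = -9*D)
1/((-28279 + p)*(j(93, -89) - 49195)) = 1/((-28279 + 24336)*(-9*(-89) - 49195)) = 1/(-3943*(801 - 49195)) = 1/(-3943*(-48394)) = 1/190817542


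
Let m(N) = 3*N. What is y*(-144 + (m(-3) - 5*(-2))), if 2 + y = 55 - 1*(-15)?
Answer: -9724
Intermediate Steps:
y = 68 (y = -2 + (55 - 1*(-15)) = -2 + (55 + 15) = -2 + 70 = 68)
y*(-144 + (m(-3) - 5*(-2))) = 68*(-144 + (3*(-3) - 5*(-2))) = 68*(-144 + (-9 + 10)) = 68*(-144 + 1) = 68*(-143) = -9724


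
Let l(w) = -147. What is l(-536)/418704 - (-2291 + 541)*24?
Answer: 5861855951/139568 ≈ 42000.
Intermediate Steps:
l(-536)/418704 - (-2291 + 541)*24 = -147/418704 - (-2291 + 541)*24 = -147*1/418704 - (-1750)*24 = -49/139568 - 1*(-42000) = -49/139568 + 42000 = 5861855951/139568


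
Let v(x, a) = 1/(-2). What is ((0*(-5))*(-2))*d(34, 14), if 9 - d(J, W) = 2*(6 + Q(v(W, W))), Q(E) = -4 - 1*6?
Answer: 0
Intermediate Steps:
v(x, a) = -½
Q(E) = -10 (Q(E) = -4 - 6 = -10)
d(J, W) = 17 (d(J, W) = 9 - 2*(6 - 10) = 9 - 2*(-4) = 9 - 1*(-8) = 9 + 8 = 17)
((0*(-5))*(-2))*d(34, 14) = ((0*(-5))*(-2))*17 = (0*(-2))*17 = 0*17 = 0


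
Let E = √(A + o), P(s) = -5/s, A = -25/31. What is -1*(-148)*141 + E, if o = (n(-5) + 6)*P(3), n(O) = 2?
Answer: 20868 + I*√122295/93 ≈ 20868.0 + 3.7603*I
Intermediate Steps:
A = -25/31 (A = -25*1/31 = -25/31 ≈ -0.80645)
o = -40/3 (o = (2 + 6)*(-5/3) = 8*(-5*⅓) = 8*(-5/3) = -40/3 ≈ -13.333)
E = I*√122295/93 (E = √(-25/31 - 40/3) = √(-1315/93) = I*√122295/93 ≈ 3.7603*I)
-1*(-148)*141 + E = -1*(-148)*141 + I*√122295/93 = 148*141 + I*√122295/93 = 20868 + I*√122295/93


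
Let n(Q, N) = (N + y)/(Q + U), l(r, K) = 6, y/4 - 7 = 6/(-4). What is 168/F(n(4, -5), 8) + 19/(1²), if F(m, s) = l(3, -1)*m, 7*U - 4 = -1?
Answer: 447/17 ≈ 26.294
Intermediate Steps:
U = 3/7 (U = 4/7 + (⅐)*(-1) = 4/7 - ⅐ = 3/7 ≈ 0.42857)
y = 22 (y = 28 + 4*(6/(-4)) = 28 + 4*(6*(-¼)) = 28 + 4*(-3/2) = 28 - 6 = 22)
n(Q, N) = (22 + N)/(3/7 + Q) (n(Q, N) = (N + 22)/(Q + 3/7) = (22 + N)/(3/7 + Q))
F(m, s) = 6*m
168/F(n(4, -5), 8) + 19/(1²) = 168/((6*(7*(22 - 5)/(3 + 7*4)))) + 19/(1²) = 168/((6*(7*17/(3 + 28)))) + 19/1 = 168/((6*(7*17/31))) + 19*1 = 168/((6*(7*(1/31)*17))) + 19 = 168/((6*(119/31))) + 19 = 168/(714/31) + 19 = 168*(31/714) + 19 = 124/17 + 19 = 447/17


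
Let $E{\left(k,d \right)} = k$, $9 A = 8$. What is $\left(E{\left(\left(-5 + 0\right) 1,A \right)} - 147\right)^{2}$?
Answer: $23104$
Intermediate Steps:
$A = \frac{8}{9}$ ($A = \frac{1}{9} \cdot 8 = \frac{8}{9} \approx 0.88889$)
$\left(E{\left(\left(-5 + 0\right) 1,A \right)} - 147\right)^{2} = \left(\left(-5 + 0\right) 1 - 147\right)^{2} = \left(\left(-5\right) 1 - 147\right)^{2} = \left(-5 - 147\right)^{2} = \left(-152\right)^{2} = 23104$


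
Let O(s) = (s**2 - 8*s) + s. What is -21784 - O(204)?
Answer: -61972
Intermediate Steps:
O(s) = s**2 - 7*s
-21784 - O(204) = -21784 - 204*(-7 + 204) = -21784 - 204*197 = -21784 - 1*40188 = -21784 - 40188 = -61972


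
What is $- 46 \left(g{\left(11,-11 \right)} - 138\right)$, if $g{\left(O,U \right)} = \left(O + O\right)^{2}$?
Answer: $-15916$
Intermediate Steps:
$g{\left(O,U \right)} = 4 O^{2}$ ($g{\left(O,U \right)} = \left(2 O\right)^{2} = 4 O^{2}$)
$- 46 \left(g{\left(11,-11 \right)} - 138\right) = - 46 \left(4 \cdot 11^{2} - 138\right) = - 46 \left(4 \cdot 121 - 138\right) = - 46 \left(484 - 138\right) = \left(-46\right) 346 = -15916$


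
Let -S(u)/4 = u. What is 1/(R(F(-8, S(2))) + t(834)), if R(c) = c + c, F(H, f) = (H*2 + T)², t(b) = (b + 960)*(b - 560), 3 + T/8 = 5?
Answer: 1/491556 ≈ 2.0344e-6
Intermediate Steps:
T = 16 (T = -24 + 8*5 = -24 + 40 = 16)
S(u) = -4*u
t(b) = (-560 + b)*(960 + b) (t(b) = (960 + b)*(-560 + b) = (-560 + b)*(960 + b))
F(H, f) = (16 + 2*H)² (F(H, f) = (H*2 + 16)² = (2*H + 16)² = (16 + 2*H)²)
R(c) = 2*c
1/(R(F(-8, S(2))) + t(834)) = 1/(2*(4*(8 - 8)²) + (-537600 + 834² + 400*834)) = 1/(2*(4*0²) + (-537600 + 695556 + 333600)) = 1/(2*(4*0) + 491556) = 1/(2*0 + 491556) = 1/(0 + 491556) = 1/491556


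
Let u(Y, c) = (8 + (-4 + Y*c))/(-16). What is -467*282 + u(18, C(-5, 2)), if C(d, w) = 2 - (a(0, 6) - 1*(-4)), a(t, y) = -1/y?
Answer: -2107075/16 ≈ -1.3169e+5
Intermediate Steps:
C(d, w) = -11/6 (C(d, w) = 2 - (-1/6 - 1*(-4)) = 2 - (-1*⅙ + 4) = 2 - (-⅙ + 4) = 2 - 1*23/6 = 2 - 23/6 = -11/6)
u(Y, c) = -¼ - Y*c/16 (u(Y, c) = (4 + Y*c)*(-1/16) = -¼ - Y*c/16)
-467*282 + u(18, C(-5, 2)) = -467*282 + (-¼ - 1/16*18*(-11/6)) = -131694 + (-¼ + 33/16) = -131694 + 29/16 = -2107075/16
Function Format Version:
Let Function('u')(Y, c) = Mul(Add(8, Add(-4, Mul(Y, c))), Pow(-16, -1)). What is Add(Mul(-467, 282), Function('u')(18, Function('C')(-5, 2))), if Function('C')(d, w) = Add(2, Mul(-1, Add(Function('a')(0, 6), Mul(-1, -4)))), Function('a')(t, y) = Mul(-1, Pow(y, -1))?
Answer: Rational(-2107075, 16) ≈ -1.3169e+5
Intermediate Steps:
Function('C')(d, w) = Rational(-11, 6) (Function('C')(d, w) = Add(2, Mul(-1, Add(Mul(-1, Pow(6, -1)), Mul(-1, -4)))) = Add(2, Mul(-1, Add(Mul(-1, Rational(1, 6)), 4))) = Add(2, Mul(-1, Add(Rational(-1, 6), 4))) = Add(2, Mul(-1, Rational(23, 6))) = Add(2, Rational(-23, 6)) = Rational(-11, 6))
Function('u')(Y, c) = Add(Rational(-1, 4), Mul(Rational(-1, 16), Y, c)) (Function('u')(Y, c) = Mul(Add(4, Mul(Y, c)), Rational(-1, 16)) = Add(Rational(-1, 4), Mul(Rational(-1, 16), Y, c)))
Add(Mul(-467, 282), Function('u')(18, Function('C')(-5, 2))) = Add(Mul(-467, 282), Add(Rational(-1, 4), Mul(Rational(-1, 16), 18, Rational(-11, 6)))) = Add(-131694, Add(Rational(-1, 4), Rational(33, 16))) = Add(-131694, Rational(29, 16)) = Rational(-2107075, 16)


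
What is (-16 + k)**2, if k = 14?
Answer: 4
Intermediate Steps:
(-16 + k)**2 = (-16 + 14)**2 = (-2)**2 = 4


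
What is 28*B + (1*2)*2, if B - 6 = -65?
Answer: -1648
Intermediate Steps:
B = -59 (B = 6 - 65 = -59)
28*B + (1*2)*2 = 28*(-59) + (1*2)*2 = -1652 + 2*2 = -1652 + 4 = -1648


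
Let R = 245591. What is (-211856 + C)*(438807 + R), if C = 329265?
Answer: 80354484782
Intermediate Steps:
(-211856 + C)*(438807 + R) = (-211856 + 329265)*(438807 + 245591) = 117409*684398 = 80354484782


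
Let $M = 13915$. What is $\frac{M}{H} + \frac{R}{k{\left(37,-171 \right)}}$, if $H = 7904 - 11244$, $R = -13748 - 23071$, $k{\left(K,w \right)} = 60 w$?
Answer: $- \frac{54979}{95190} \approx -0.57757$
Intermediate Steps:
$R = -36819$
$H = -3340$ ($H = 7904 - 11244 = -3340$)
$\frac{M}{H} + \frac{R}{k{\left(37,-171 \right)}} = \frac{13915}{-3340} - \frac{36819}{60 \left(-171\right)} = 13915 \left(- \frac{1}{3340}\right) - \frac{36819}{-10260} = - \frac{2783}{668} - - \frac{4091}{1140} = - \frac{2783}{668} + \frac{4091}{1140} = - \frac{54979}{95190}$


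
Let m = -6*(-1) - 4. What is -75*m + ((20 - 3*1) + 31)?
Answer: -102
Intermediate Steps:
m = 2 (m = 6 - 4 = 2)
-75*m + ((20 - 3*1) + 31) = -75*2 + ((20 - 3*1) + 31) = -150 + ((20 - 3) + 31) = -150 + (17 + 31) = -150 + 48 = -102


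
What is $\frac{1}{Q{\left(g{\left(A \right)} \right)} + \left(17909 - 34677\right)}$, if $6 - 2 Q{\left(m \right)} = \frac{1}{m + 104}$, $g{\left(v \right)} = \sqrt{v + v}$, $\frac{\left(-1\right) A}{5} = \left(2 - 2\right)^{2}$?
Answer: $- \frac{208}{3487121} \approx -5.9648 \cdot 10^{-5}$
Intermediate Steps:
$A = 0$ ($A = - 5 \left(2 - 2\right)^{2} = - 5 \cdot 0^{2} = \left(-5\right) 0 = 0$)
$g{\left(v \right)} = \sqrt{2} \sqrt{v}$ ($g{\left(v \right)} = \sqrt{2 v} = \sqrt{2} \sqrt{v}$)
$Q{\left(m \right)} = 3 - \frac{1}{2 \left(104 + m\right)}$ ($Q{\left(m \right)} = 3 - \frac{1}{2 \left(m + 104\right)} = 3 - \frac{1}{2 \left(104 + m\right)}$)
$\frac{1}{Q{\left(g{\left(A \right)} \right)} + \left(17909 - 34677\right)} = \frac{1}{\frac{623 + 6 \sqrt{2} \sqrt{0}}{2 \left(104 + \sqrt{2} \sqrt{0}\right)} + \left(17909 - 34677\right)} = \frac{1}{\frac{623 + 6 \sqrt{2} \cdot 0}{2 \left(104 + \sqrt{2} \cdot 0\right)} + \left(17909 - 34677\right)} = \frac{1}{\frac{623 + 6 \cdot 0}{2 \left(104 + 0\right)} - 16768} = \frac{1}{\frac{623 + 0}{2 \cdot 104} - 16768} = \frac{1}{\frac{1}{2} \cdot \frac{1}{104} \cdot 623 - 16768} = \frac{1}{\frac{623}{208} - 16768} = \frac{1}{- \frac{3487121}{208}} = - \frac{208}{3487121}$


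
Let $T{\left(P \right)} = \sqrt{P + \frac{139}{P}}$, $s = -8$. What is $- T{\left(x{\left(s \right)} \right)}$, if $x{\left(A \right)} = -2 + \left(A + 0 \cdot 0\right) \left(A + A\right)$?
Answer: $- \frac{\sqrt{224210}}{42} \approx -11.274$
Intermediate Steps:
$x{\left(A \right)} = -2 + 2 A^{2}$ ($x{\left(A \right)} = -2 + \left(A + 0\right) 2 A = -2 + A 2 A = -2 + 2 A^{2}$)
$- T{\left(x{\left(s \right)} \right)} = - \sqrt{\left(-2 + 2 \left(-8\right)^{2}\right) + \frac{139}{-2 + 2 \left(-8\right)^{2}}} = - \sqrt{\left(-2 + 2 \cdot 64\right) + \frac{139}{-2 + 2 \cdot 64}} = - \sqrt{\left(-2 + 128\right) + \frac{139}{-2 + 128}} = - \sqrt{126 + \frac{139}{126}} = - \sqrt{\frac{16015}{126}} = - \frac{\sqrt{224210}}{42}$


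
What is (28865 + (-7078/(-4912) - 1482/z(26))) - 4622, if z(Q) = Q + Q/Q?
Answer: 534685859/22104 ≈ 24190.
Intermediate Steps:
z(Q) = 1 + Q (z(Q) = Q + 1 = 1 + Q)
(28865 + (-7078/(-4912) - 1482/z(26))) - 4622 = (28865 + (-7078/(-4912) - 1482/(1 + 26))) - 4622 = (28865 + (-7078*(-1/4912) - 1482/27)) - 4622 = (28865 + (3539/2456 - 1482*1/27)) - 4622 = (28865 + (3539/2456 - 494/9)) - 4622 = (28865 - 1181413/22104) - 4622 = 636850547/22104 - 4622 = 534685859/22104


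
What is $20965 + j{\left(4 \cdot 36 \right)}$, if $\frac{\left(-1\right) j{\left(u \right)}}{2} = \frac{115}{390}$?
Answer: $\frac{817612}{39} \approx 20964.0$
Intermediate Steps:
$j{\left(u \right)} = - \frac{23}{39}$ ($j{\left(u \right)} = - 2 \cdot \frac{115}{390} = - 2 \cdot 115 \cdot \frac{1}{390} = \left(-2\right) \frac{23}{78} = - \frac{23}{39}$)
$20965 + j{\left(4 \cdot 36 \right)} = 20965 - \frac{23}{39} = \frac{817612}{39}$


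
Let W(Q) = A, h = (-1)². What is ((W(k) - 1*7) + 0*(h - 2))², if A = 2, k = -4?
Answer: 25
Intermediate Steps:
h = 1
W(Q) = 2
((W(k) - 1*7) + 0*(h - 2))² = ((2 - 1*7) + 0*(1 - 2))² = ((2 - 7) + 0*(-1))² = (-5 + 0)² = (-5)² = 25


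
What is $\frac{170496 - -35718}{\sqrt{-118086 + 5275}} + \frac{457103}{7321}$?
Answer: $\frac{457103}{7321} - \frac{206214 i \sqrt{112811}}{112811} \approx 62.437 - 613.96 i$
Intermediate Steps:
$\frac{170496 - -35718}{\sqrt{-118086 + 5275}} + \frac{457103}{7321} = \frac{170496 + 35718}{\sqrt{-112811}} + 457103 \cdot \frac{1}{7321} = \frac{206214}{i \sqrt{112811}} + \frac{457103}{7321} = 206214 \left(- \frac{i \sqrt{112811}}{112811}\right) + \frac{457103}{7321} = - \frac{206214 i \sqrt{112811}}{112811} + \frac{457103}{7321} = \frac{457103}{7321} - \frac{206214 i \sqrt{112811}}{112811}$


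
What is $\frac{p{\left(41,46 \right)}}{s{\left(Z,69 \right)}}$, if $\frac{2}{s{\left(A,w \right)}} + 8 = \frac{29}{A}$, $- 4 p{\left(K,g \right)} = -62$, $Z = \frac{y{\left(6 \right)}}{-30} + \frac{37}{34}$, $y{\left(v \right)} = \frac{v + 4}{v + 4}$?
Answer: $\frac{162533}{1076} \approx 151.05$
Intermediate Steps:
$y{\left(v \right)} = 1$ ($y{\left(v \right)} = \frac{4 + v}{4 + v} = 1$)
$Z = \frac{269}{255}$ ($Z = 1 \frac{1}{-30} + \frac{37}{34} = 1 \left(- \frac{1}{30}\right) + 37 \cdot \frac{1}{34} = - \frac{1}{30} + \frac{37}{34} = \frac{269}{255} \approx 1.0549$)
$p{\left(K,g \right)} = \frac{31}{2}$ ($p{\left(K,g \right)} = \left(- \frac{1}{4}\right) \left(-62\right) = \frac{31}{2}$)
$s{\left(A,w \right)} = \frac{2}{-8 + \frac{29}{A}}$
$\frac{p{\left(41,46 \right)}}{s{\left(Z,69 \right)}} = \frac{31}{2 \left(\left(-2\right) \frac{269}{255} \frac{1}{-29 + 8 \cdot \frac{269}{255}}\right)} = \frac{31}{2 \left(\left(-2\right) \frac{269}{255} \frac{1}{-29 + \frac{2152}{255}}\right)} = \frac{31}{2 \left(\left(-2\right) \frac{269}{255} \frac{1}{- \frac{5243}{255}}\right)} = \frac{31}{2 \left(\left(-2\right) \frac{269}{255} \left(- \frac{255}{5243}\right)\right)} = \frac{31}{2 \cdot \frac{538}{5243}} = \frac{31}{2} \cdot \frac{5243}{538} = \frac{162533}{1076}$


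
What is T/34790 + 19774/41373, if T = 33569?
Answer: 2076787697/1439366670 ≈ 1.4428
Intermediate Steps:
T/34790 + 19774/41373 = 33569/34790 + 19774/41373 = 2076787697/1439366670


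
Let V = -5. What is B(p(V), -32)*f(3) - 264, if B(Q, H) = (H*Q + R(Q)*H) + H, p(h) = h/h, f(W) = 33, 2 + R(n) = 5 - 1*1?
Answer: -4488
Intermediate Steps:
R(n) = 2 (R(n) = -2 + (5 - 1*1) = -2 + (5 - 1) = -2 + 4 = 2)
p(h) = 1
B(Q, H) = 3*H + H*Q (B(Q, H) = (H*Q + 2*H) + H = (2*H + H*Q) + H = 3*H + H*Q)
B(p(V), -32)*f(3) - 264 = -32*(3 + 1)*33 - 264 = -32*4*33 - 264 = -128*33 - 264 = -4224 - 264 = -4488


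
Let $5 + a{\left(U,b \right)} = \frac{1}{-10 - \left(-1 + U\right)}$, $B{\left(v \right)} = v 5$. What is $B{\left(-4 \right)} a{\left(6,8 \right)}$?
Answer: $\frac{304}{3} \approx 101.33$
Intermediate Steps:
$B{\left(v \right)} = 5 v$
$a{\left(U,b \right)} = -5 + \frac{1}{-9 - U}$ ($a{\left(U,b \right)} = -5 + \frac{1}{-10 - \left(-1 + U\right)} = -5 + \frac{1}{-9 - U}$)
$B{\left(-4 \right)} a{\left(6,8 \right)} = 5 \left(-4\right) \frac{-46 - 30}{9 + 6} = - 20 \frac{-46 - 30}{15} = - 20 \cdot \frac{1}{15} \left(-76\right) = \left(-20\right) \left(- \frac{76}{15}\right) = \frac{304}{3}$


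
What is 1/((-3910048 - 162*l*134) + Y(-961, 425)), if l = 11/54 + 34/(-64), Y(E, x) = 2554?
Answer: -8/31203069 ≈ -2.5639e-7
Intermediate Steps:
l = -283/864 (l = 11*(1/54) + 34*(-1/64) = 11/54 - 17/32 = -283/864 ≈ -0.32755)
1/((-3910048 - 162*l*134) + Y(-961, 425)) = 1/((-3910048 - 162*(-283/864)*134) + 2554) = 1/((-3910048 + (849/16)*134) + 2554) = 1/((-3910048 + 56883/8) + 2554) = 1/(-31223501/8 + 2554) = 1/(-31203069/8) = -8/31203069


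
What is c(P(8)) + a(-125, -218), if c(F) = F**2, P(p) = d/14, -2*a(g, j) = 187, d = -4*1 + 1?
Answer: -18317/196 ≈ -93.454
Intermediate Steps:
d = -3 (d = -4 + 1 = -3)
a(g, j) = -187/2 (a(g, j) = -1/2*187 = -187/2)
P(p) = -3/14
c(P(8)) + a(-125, -218) = (-3/14)**2 - 187/2 = 9/196 - 187/2 = -18317/196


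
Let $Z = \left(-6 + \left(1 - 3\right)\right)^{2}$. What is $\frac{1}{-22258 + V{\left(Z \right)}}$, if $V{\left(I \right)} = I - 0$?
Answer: $- \frac{1}{22194} \approx -4.5057 \cdot 10^{-5}$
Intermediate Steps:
$Z = 64$ ($Z = \left(-6 - 2\right)^{2} = \left(-8\right)^{2} = 64$)
$V{\left(I \right)} = I$ ($V{\left(I \right)} = I + 0 = I$)
$\frac{1}{-22258 + V{\left(Z \right)}} = \frac{1}{-22258 + 64} = \frac{1}{-22194} = - \frac{1}{22194}$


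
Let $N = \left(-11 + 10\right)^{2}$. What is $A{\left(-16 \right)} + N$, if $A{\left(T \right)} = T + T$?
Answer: $-31$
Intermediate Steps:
$A{\left(T \right)} = 2 T$
$N = 1$ ($N = \left(-1\right)^{2} = 1$)
$A{\left(-16 \right)} + N = 2 \left(-16\right) + 1 = -32 + 1 = -31$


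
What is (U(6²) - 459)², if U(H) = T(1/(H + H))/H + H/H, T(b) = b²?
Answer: 7305768947911681/34828517376 ≈ 2.0976e+5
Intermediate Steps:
U(H) = 1 + 1/(4*H³) (U(H) = (1/(H + H))²/H + H/H = (1/(2*H))²/H + 1 = (1/(4*H²))/H + 1 = 1/(4*H³) + 1 = 1 + 1/(4*H³))
(U(6²) - 459)² = ((1 + 1/(4*(6²)³)) - 459)² = ((1 + (¼)/36³) - 459)² = ((1 + (¼)*(1/46656)) - 459)² = ((1 + 1/186624) - 459)² = (186625/186624 - 459)² = (-85473791/186624)² = 7305768947911681/34828517376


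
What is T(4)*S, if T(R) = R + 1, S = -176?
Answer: -880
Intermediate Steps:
T(R) = 1 + R
T(4)*S = (1 + 4)*(-176) = 5*(-176) = -880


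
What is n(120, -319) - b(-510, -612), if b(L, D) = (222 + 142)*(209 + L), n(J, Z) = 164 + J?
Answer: 109848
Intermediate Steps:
b(L, D) = 76076 + 364*L (b(L, D) = 364*(209 + L) = 76076 + 364*L)
n(120, -319) - b(-510, -612) = (164 + 120) - (76076 + 364*(-510)) = 284 - (76076 - 185640) = 284 - 1*(-109564) = 284 + 109564 = 109848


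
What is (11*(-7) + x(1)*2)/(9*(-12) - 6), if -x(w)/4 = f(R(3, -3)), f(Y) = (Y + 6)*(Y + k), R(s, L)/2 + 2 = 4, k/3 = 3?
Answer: 1117/114 ≈ 9.7982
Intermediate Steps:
k = 9 (k = 3*3 = 9)
R(s, L) = 4 (R(s, L) = -4 + 2*4 = -4 + 8 = 4)
f(Y) = (6 + Y)*(9 + Y) (f(Y) = (Y + 6)*(Y + 9) = (6 + Y)*(9 + Y))
x(w) = -520 (x(w) = -4*(54 + 4**2 + 15*4) = -4*(54 + 16 + 60) = -4*130 = -520)
(11*(-7) + x(1)*2)/(9*(-12) - 6) = (11*(-7) - 520*2)/(9*(-12) - 6) = (-77 - 1040)/(-108 - 6) = -1117/(-114) = -1117*(-1/114) = 1117/114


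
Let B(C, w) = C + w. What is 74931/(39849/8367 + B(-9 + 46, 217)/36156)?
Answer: 3777986701602/240484277 ≈ 15710.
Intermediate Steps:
74931/(39849/8367 + B(-9 + 46, 217)/36156) = 74931/(39849/8367 + ((-9 + 46) + 217)/36156) = 74931/(39849*(1/8367) + (37 + 217)*(1/36156)) = 74931/(13283/2789 + 254*(1/36156)) = 74931/(13283/2789 + 127/18078) = 74931/(240484277/50419542) = 74931*(50419542/240484277) = 3777986701602/240484277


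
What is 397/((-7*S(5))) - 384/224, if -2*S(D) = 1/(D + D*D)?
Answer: 23808/7 ≈ 3401.1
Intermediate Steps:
S(D) = -1/(2*(D + D**2)) (S(D) = -1/(2*(D + D*D)) = -1/(2*(D + D**2)))
397/((-7*S(5))) - 384/224 = 397/((-(-7)/(2*5*(1 + 5)))) - 384/224 = 397/((-(-7)/(2*5*6))) - 384*1/224 = 397/((-(-7)/(2*5*6))) - 12/7 = 397/((-7*(-1/60))) - 12/7 = 397/(7/60) - 12/7 = 397*(60/7) - 12/7 = 23820/7 - 12/7 = 23808/7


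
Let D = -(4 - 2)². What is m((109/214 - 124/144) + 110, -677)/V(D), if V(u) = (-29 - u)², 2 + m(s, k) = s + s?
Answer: 418513/1203750 ≈ 0.34767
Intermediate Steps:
D = -4 (D = -1*2² = -1*4 = -4)
m(s, k) = -2 + 2*s (m(s, k) = -2 + (s + s) = -2 + 2*s)
m((109/214 - 124/144) + 110, -677)/V(D) = (-2 + 2*((109/214 - 124/144) + 110))/((29 - 4)²) = (-2 + 2*((109*(1/214) - 124*1/144) + 110))/(25²) = (-2 + 2*((109/214 - 31/36) + 110))/625 = (-2 + 2*(-1355/3852 + 110))*(1/625) = (-2 + 2*(422365/3852))*(1/625) = (-2 + 422365/1926)*(1/625) = (418513/1926)*(1/625) = 418513/1203750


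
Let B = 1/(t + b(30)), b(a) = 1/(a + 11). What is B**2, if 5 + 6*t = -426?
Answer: 60516/312052225 ≈ 0.00019393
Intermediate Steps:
t = -431/6 (t = -5/6 + (1/6)*(-426) = -5/6 - 71 = -431/6 ≈ -71.833)
b(a) = 1/(11 + a)
B = -246/17665 (B = 1/(-431/6 + 1/(11 + 30)) = 1/(-431/6 + 1/41) = 1/(-17665/246) = -246/17665 ≈ -0.013926)
B**2 = (-246/17665)**2 = 60516/312052225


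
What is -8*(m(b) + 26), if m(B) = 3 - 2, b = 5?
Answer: -216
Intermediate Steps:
m(B) = 1
-8*(m(b) + 26) = -8*(1 + 26) = -8*27 = -216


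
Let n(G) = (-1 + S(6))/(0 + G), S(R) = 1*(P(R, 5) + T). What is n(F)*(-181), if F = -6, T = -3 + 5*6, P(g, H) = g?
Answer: 2896/3 ≈ 965.33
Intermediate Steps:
T = 27 (T = -3 + 30 = 27)
S(R) = 27 + R (S(R) = 1*(R + 27) = 1*(27 + R) = 27 + R)
n(G) = 32/G (n(G) = (-1 + (27 + 6))/(0 + G) = (-1 + 33)/G = 32/G)
n(F)*(-181) = (32/(-6))*(-181) = (32*(-⅙))*(-181) = -16/3*(-181) = 2896/3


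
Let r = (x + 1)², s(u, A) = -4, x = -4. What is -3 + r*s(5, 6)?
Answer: -39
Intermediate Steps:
r = 9 (r = (-4 + 1)² = (-3)² = 9)
-3 + r*s(5, 6) = -3 + 9*(-4) = -3 - 36 = -39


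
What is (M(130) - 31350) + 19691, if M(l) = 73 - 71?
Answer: -11657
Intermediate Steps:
M(l) = 2
(M(130) - 31350) + 19691 = (2 - 31350) + 19691 = -31348 + 19691 = -11657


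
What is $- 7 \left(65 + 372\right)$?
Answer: $-3059$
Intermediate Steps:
$- 7 \left(65 + 372\right) = \left(-7\right) 437 = -3059$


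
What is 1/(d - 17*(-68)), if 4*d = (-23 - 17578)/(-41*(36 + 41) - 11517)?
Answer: 58696/67870177 ≈ 0.00086483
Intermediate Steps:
d = 17601/58696 (d = ((-23 - 17578)/(-41*(36 + 41) - 11517))/4 = (-17601/(-41*77 - 11517))/4 = (-17601/(-3157 - 11517))/4 = (-17601/(-14674))/4 = (-17601*(-1/14674))/4 = (1/4)*(17601/14674) = 17601/58696 ≈ 0.29987)
1/(d - 17*(-68)) = 1/(17601/58696 - 17*(-68)) = 1/(17601/58696 + 1156) = 1/(67870177/58696) = 58696/67870177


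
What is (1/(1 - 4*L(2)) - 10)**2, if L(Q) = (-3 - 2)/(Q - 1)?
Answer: 43681/441 ≈ 99.050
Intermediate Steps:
L(Q) = -5/(-1 + Q)
(1/(1 - 4*L(2)) - 10)**2 = (1/(1 - (-20)/(-1 + 2)) - 10)**2 = (1/(1 - (-20)/1) - 10)**2 = (1/(1 - (-20)) - 10)**2 = (1/(1 - 4*(-5)) - 10)**2 = (1/(1 + 20) - 10)**2 = (1/21 - 10)**2 = (-209/21)**2 = 43681/441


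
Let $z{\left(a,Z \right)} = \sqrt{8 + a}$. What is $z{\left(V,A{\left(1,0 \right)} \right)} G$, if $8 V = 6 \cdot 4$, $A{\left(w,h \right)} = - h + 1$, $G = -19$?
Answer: $- 19 \sqrt{11} \approx -63.016$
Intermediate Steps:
$A{\left(w,h \right)} = 1 - h$
$V = 3$ ($V = \frac{6 \cdot 4}{8} = \frac{1}{8} \cdot 24 = 3$)
$z{\left(V,A{\left(1,0 \right)} \right)} G = \sqrt{8 + 3} \left(-19\right) = \sqrt{11} \left(-19\right) = - 19 \sqrt{11}$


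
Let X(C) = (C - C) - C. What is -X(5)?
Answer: 5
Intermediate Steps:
X(C) = -C (X(C) = 0 - C = -C)
-X(5) = -(-1)*5 = -1*(-5) = 5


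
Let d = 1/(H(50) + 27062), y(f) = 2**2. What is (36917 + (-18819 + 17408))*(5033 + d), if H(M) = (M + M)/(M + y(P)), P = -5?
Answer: 65290810264007/365362 ≈ 1.7870e+8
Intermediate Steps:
y(f) = 4
H(M) = 2*M/(4 + M) (H(M) = (M + M)/(M + 4) = (2*M)/(4 + M) = 2*M/(4 + M))
d = 27/730724 (d = 1/(2*50/(4 + 50) + 27062) = 1/(2*50/54 + 27062) = 1/(2*50*(1/54) + 27062) = 1/(50/27 + 27062) = 1/(730724/27) = 27/730724 ≈ 3.6950e-5)
(36917 + (-18819 + 17408))*(5033 + d) = (36917 + (-18819 + 17408))*(5033 + 27/730724) = (36917 - 1411)*(3677733919/730724) = 35506*(3677733919/730724) = 65290810264007/365362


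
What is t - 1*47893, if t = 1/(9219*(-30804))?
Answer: -13600753565869/283982076 ≈ -47893.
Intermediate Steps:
t = -1/283982076 (t = (1/9219)*(-1/30804) = -1/283982076 ≈ -3.5214e-9)
t - 1*47893 = -1/283982076 - 1*47893 = -1/283982076 - 47893 = -13600753565869/283982076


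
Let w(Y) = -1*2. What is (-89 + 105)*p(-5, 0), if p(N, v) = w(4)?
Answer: -32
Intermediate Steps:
w(Y) = -2
p(N, v) = -2
(-89 + 105)*p(-5, 0) = (-89 + 105)*(-2) = 16*(-2) = -32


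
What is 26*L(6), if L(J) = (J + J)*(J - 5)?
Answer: 312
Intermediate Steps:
L(J) = 2*J*(-5 + J) (L(J) = (2*J)*(-5 + J) = 2*J*(-5 + J))
26*L(6) = 26*(2*6*(-5 + 6)) = 26*(2*6*1) = 26*12 = 312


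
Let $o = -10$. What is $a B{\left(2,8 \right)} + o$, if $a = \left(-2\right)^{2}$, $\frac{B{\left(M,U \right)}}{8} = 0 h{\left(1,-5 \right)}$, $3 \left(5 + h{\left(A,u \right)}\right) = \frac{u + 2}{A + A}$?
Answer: $-10$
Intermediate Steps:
$h{\left(A,u \right)} = -5 + \frac{2 + u}{6 A}$ ($h{\left(A,u \right)} = -5 + \frac{\left(u + 2\right) \frac{1}{A + A}}{3} = -5 + \frac{\left(2 + u\right) \frac{1}{2 A}}{3} = -5 + \frac{\frac{1}{2} \frac{1}{A} \left(2 + u\right)}{3} = -5 + \frac{2 + u}{6 A}$)
$B{\left(M,U \right)} = 0$ ($B{\left(M,U \right)} = 8 \cdot 0 \frac{2 - 5 - 30}{6 \cdot 1} = 8 \cdot 0 \cdot \frac{1}{6} \cdot 1 \left(2 - 5 - 30\right) = 8 \cdot 0 \cdot \frac{1}{6} \cdot 1 \left(-33\right) = 8 \cdot 0 \left(- \frac{11}{2}\right) = 8 \cdot 0 = 0$)
$a = 4$
$a B{\left(2,8 \right)} + o = 4 \cdot 0 - 10 = 0 - 10 = -10$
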